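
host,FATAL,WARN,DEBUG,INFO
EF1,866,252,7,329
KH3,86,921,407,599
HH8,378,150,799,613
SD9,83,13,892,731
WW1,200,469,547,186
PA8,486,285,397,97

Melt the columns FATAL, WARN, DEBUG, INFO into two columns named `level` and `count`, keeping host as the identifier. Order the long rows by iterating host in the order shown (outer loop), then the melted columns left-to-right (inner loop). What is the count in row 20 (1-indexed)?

186

24 rows total (6 × 4). Row 20: index ⌊(20-1)/4⌋ = 4 into host → WW1; (20-1) mod 4 = 3 into the melted columns → INFO.
So row 20 is (WW1, INFO, 186); count = 186.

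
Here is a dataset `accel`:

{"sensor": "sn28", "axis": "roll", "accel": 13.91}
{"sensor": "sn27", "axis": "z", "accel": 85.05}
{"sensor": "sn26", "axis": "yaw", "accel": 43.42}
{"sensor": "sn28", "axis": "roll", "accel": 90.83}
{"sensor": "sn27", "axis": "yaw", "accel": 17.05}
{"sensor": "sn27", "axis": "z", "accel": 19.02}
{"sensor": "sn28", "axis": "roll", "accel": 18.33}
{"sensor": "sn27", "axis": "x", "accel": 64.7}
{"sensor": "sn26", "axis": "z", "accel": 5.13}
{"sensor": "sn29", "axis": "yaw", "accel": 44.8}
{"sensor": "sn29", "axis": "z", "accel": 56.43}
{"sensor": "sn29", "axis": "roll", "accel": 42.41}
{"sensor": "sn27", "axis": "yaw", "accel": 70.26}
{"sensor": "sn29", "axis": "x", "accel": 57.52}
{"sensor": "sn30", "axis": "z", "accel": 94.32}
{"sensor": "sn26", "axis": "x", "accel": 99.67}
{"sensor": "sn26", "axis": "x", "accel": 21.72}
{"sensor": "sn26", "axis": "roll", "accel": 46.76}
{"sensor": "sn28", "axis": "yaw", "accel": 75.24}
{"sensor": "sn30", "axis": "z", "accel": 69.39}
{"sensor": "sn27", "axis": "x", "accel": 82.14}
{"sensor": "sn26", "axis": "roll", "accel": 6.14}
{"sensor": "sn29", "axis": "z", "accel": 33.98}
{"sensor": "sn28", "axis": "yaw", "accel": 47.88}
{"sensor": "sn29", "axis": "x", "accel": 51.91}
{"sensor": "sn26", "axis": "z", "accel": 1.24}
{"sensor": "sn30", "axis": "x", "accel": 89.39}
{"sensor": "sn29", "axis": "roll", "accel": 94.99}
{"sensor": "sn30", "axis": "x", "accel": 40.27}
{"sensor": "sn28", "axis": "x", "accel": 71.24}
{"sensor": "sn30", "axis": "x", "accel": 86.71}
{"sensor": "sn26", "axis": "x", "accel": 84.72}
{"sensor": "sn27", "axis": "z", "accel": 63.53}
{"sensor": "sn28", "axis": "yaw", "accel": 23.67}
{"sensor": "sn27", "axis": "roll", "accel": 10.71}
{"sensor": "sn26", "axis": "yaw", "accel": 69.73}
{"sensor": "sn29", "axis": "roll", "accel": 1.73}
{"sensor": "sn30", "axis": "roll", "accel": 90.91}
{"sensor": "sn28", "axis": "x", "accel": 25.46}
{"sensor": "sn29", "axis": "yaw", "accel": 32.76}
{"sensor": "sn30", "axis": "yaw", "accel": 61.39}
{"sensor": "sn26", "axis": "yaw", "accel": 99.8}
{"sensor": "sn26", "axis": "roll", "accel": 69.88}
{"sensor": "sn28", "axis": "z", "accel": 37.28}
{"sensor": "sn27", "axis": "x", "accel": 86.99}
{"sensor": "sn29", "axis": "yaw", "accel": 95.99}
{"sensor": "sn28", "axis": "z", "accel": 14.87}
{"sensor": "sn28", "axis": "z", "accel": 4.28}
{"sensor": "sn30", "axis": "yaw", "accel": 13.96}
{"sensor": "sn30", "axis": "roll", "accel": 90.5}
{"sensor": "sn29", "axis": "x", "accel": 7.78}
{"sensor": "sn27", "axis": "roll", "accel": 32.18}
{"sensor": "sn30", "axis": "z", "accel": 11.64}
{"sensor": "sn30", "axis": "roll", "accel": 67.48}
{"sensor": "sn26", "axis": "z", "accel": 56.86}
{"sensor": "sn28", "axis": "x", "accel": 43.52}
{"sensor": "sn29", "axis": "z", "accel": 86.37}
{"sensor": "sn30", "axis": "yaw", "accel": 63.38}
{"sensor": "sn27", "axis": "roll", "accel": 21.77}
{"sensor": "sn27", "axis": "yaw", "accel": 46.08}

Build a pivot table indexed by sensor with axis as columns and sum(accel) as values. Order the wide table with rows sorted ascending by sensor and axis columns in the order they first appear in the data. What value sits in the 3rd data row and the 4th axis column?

140.22

With rows sorted ascending by sensor, row 3 is sensor=sn28. axis columns in first-appearance order: roll, z, yaw, x; column 4 is x.
Long rows with sensor=sn28, axis=x: 71.24 + 25.46 + 43.52 = 140.22.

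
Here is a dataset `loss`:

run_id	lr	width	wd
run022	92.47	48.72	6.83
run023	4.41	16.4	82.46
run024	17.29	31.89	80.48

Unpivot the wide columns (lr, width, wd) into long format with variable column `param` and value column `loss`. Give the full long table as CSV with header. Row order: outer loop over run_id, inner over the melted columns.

Each (run_id, column) pair becomes one row: 3 × 3 = 9 rows.
For example, (run022, lr) → loss=92.47.

run_id,param,loss
run022,lr,92.47
run022,width,48.72
run022,wd,6.83
run023,lr,4.41
run023,width,16.4
run023,wd,82.46
run024,lr,17.29
run024,width,31.89
run024,wd,80.48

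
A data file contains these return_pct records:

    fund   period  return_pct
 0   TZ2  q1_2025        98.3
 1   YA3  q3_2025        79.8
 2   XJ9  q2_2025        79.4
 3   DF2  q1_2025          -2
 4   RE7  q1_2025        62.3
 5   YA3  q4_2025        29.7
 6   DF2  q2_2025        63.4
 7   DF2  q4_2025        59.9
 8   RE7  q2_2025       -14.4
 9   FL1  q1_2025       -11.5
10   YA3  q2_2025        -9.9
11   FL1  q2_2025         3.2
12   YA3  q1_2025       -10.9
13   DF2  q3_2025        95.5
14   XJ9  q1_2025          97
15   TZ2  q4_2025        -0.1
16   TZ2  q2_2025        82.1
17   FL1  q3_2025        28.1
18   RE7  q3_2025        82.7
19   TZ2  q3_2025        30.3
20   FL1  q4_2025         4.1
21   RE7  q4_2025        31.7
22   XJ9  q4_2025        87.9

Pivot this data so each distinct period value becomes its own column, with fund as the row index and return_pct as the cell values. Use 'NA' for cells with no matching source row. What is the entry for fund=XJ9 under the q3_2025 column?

No long-format row has fund=XJ9 and period=q3_2025, so the cell is NA.

NA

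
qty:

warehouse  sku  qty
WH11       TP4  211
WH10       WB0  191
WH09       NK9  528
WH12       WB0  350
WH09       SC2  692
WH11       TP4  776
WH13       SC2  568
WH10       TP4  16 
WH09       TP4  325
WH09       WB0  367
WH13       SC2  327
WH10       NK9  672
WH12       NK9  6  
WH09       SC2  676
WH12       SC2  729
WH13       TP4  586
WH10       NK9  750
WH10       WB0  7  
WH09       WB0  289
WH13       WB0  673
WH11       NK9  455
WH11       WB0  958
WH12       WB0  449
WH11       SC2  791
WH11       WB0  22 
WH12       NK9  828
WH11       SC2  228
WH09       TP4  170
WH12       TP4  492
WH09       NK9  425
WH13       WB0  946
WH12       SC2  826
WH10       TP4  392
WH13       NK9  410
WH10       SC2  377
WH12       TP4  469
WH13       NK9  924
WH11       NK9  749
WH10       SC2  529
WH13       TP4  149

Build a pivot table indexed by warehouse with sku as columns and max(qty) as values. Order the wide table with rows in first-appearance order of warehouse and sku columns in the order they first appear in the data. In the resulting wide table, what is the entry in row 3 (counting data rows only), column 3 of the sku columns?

With rows in first-appearance order of warehouse, row 3 is warehouse=WH09. sku columns in first-appearance order: TP4, WB0, NK9, SC2; column 3 is NK9.
Long rows with warehouse=WH09, sku=NK9: max(528, 425) = 528.

528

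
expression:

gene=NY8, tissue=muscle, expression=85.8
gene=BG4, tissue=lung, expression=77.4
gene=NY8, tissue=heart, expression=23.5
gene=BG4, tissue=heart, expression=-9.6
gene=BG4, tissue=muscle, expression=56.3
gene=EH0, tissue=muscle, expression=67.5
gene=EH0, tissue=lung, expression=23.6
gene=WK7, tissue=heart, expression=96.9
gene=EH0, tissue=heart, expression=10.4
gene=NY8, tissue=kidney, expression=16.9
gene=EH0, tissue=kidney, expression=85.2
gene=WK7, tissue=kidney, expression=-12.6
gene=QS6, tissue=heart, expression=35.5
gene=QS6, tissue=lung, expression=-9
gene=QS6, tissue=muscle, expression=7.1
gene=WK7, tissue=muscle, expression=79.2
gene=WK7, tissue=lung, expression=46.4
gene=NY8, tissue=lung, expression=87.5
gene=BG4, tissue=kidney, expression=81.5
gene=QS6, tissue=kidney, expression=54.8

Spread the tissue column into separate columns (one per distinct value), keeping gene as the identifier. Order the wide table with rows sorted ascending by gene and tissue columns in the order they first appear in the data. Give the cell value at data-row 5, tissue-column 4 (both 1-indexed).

With rows sorted ascending by gene, row 5 is gene=WK7. tissue columns in first-appearance order: muscle, lung, heart, kidney; column 4 is kidney.
Long rows with gene=WK7, tissue=kidney: expression = -12.6.

-12.6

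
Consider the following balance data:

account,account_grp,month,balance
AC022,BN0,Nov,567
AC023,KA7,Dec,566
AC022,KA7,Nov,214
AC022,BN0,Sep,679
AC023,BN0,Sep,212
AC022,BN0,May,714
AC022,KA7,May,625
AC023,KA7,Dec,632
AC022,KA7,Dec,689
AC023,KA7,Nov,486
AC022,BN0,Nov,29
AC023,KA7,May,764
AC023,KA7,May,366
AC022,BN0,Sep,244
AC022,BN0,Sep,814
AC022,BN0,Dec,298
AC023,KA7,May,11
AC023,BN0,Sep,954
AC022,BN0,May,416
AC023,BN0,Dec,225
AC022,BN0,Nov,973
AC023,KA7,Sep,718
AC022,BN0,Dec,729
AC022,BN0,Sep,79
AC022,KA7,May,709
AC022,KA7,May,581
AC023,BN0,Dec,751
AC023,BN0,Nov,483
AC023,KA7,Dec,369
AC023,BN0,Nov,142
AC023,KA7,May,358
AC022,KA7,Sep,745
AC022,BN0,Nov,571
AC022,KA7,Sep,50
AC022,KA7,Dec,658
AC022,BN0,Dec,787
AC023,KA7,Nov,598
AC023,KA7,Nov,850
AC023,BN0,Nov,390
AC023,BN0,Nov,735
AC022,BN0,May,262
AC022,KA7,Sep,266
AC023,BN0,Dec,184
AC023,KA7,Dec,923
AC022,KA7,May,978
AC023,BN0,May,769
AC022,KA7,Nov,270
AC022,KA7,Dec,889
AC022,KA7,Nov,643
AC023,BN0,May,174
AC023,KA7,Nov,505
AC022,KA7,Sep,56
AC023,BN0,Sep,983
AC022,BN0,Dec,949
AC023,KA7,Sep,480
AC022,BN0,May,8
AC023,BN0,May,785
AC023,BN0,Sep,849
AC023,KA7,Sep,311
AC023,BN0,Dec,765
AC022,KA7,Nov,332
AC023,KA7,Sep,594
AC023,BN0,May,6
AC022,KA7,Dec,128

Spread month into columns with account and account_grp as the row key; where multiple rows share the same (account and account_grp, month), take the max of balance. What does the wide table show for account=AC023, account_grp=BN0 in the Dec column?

765

Rows with account=AC023, account_grp=BN0 and month=Dec: balance values are 225, 751, 184, 765.
max(225, 751, 184, 765) = 765.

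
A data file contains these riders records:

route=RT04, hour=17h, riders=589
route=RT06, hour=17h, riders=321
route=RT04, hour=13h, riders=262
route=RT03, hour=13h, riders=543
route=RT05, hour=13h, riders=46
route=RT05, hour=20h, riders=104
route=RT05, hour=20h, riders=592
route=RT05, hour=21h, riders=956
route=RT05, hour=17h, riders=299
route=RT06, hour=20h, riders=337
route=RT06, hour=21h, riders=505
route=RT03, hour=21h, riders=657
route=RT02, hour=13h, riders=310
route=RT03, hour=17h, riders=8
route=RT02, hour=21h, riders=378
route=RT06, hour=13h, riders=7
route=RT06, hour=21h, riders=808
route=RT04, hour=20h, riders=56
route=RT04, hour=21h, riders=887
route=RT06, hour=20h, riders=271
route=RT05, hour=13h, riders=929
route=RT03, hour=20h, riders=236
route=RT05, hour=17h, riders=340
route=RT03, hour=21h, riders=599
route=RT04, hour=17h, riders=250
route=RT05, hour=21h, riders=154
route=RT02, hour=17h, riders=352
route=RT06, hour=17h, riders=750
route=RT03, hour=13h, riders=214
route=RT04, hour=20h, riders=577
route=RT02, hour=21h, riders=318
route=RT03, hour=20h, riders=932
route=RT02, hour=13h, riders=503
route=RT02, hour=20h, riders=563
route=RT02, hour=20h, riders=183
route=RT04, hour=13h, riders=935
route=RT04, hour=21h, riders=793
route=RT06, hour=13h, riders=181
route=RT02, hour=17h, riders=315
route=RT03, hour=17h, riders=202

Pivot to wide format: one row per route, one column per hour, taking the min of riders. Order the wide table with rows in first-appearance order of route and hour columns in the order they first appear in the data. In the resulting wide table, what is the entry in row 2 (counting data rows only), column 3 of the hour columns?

271

With rows in first-appearance order of route, row 2 is route=RT06. hour columns in first-appearance order: 17h, 13h, 20h, 21h; column 3 is 20h.
Long rows with route=RT06, hour=20h: min(337, 271) = 271.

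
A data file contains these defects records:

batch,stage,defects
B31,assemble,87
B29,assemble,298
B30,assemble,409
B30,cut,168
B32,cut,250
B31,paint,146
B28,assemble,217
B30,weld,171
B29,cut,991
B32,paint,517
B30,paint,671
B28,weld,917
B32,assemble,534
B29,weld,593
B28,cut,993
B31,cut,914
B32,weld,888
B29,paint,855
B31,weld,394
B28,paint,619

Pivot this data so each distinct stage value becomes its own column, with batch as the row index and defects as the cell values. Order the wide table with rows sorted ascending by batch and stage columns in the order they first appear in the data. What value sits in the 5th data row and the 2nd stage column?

With rows sorted ascending by batch, row 5 is batch=B32. stage columns in first-appearance order: assemble, cut, paint, weld; column 2 is cut.
Long rows with batch=B32, stage=cut: defects = 250.

250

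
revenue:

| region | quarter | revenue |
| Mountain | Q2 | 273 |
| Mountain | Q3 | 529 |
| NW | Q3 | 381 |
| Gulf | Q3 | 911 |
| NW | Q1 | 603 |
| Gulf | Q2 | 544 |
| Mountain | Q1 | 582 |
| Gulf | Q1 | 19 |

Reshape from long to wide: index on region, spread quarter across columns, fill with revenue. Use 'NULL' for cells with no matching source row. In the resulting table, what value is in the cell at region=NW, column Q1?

603

The long row with region=NW, quarter=Q1 has revenue=603.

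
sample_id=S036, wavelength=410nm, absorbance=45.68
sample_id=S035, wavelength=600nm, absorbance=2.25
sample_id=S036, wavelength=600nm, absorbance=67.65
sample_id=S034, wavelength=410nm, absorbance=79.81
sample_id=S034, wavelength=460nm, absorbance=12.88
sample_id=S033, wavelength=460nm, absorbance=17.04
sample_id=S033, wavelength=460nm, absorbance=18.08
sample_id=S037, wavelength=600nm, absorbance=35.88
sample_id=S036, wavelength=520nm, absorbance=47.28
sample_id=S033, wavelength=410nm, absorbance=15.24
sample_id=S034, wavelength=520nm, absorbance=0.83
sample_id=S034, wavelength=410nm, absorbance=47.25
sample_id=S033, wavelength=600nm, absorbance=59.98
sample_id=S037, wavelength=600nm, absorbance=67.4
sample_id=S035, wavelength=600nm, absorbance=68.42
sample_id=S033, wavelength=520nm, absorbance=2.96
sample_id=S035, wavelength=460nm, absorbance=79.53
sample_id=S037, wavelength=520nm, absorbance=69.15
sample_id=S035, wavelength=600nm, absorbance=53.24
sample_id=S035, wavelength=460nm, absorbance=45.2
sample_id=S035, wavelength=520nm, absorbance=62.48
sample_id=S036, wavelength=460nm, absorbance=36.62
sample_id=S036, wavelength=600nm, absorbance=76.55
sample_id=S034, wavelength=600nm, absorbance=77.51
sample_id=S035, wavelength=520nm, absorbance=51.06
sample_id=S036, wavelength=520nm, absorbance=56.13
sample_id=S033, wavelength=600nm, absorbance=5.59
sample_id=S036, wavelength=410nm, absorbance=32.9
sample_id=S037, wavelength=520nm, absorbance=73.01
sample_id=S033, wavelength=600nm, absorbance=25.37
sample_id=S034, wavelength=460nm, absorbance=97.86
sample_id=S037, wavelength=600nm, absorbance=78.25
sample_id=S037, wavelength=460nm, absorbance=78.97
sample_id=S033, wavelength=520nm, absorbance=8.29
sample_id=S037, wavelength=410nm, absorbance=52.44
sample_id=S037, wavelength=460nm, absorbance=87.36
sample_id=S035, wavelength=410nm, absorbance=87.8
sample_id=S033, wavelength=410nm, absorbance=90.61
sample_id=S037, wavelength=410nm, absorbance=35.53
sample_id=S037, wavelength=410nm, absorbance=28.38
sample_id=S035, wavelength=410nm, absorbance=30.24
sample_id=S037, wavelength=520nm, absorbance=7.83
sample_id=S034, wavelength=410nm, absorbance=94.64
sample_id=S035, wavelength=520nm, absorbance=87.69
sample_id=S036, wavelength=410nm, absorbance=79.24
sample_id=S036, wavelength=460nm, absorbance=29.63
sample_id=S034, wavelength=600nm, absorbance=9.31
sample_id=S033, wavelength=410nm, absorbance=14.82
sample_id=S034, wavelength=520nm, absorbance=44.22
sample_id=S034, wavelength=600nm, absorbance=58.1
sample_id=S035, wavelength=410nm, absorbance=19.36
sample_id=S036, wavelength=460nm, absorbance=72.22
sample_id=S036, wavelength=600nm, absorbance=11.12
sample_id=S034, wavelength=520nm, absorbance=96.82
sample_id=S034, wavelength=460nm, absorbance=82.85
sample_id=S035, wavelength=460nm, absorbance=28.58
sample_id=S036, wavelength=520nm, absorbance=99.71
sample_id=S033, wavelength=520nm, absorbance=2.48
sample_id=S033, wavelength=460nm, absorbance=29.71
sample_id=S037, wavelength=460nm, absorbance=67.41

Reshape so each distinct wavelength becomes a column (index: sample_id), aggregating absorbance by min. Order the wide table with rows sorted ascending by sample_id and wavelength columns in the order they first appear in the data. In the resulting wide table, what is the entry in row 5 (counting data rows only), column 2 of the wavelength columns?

With rows sorted ascending by sample_id, row 5 is sample_id=S037. wavelength columns in first-appearance order: 410nm, 600nm, 460nm, 520nm; column 2 is 600nm.
Long rows with sample_id=S037, wavelength=600nm: min(35.88, 67.4, 78.25) = 35.88.

35.88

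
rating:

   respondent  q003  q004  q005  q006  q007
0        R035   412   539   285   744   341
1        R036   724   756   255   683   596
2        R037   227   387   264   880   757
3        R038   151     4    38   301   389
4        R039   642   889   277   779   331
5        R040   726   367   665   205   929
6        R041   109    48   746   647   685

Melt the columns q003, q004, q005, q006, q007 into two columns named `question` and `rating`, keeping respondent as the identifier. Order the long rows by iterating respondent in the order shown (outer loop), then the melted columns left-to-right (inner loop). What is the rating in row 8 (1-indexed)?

255

35 rows total (7 × 5). Row 8: index ⌊(8-1)/5⌋ = 1 into respondent → R036; (8-1) mod 5 = 2 into the melted columns → q005.
So row 8 is (R036, q005, 255); rating = 255.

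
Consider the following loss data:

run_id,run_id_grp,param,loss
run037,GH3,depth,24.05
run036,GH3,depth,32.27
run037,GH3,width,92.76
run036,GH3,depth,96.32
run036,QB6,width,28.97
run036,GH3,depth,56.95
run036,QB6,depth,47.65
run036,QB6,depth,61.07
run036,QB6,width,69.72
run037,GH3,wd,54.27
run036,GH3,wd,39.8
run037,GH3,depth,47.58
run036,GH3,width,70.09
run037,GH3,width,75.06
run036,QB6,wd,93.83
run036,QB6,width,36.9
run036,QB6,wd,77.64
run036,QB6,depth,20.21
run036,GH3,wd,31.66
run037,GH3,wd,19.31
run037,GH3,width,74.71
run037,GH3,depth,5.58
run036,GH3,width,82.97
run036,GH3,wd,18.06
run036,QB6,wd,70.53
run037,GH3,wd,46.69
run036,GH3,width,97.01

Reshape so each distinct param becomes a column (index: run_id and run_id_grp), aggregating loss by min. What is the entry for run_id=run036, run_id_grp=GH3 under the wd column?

Rows with run_id=run036, run_id_grp=GH3 and param=wd: loss values are 39.8, 31.66, 18.06.
min(39.8, 31.66, 18.06) = 18.06.

18.06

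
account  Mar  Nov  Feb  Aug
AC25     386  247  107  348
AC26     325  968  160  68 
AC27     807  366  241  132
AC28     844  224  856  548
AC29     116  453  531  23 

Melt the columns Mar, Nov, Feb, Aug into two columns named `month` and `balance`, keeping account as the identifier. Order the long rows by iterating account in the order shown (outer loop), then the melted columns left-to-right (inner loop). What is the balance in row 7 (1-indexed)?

160

20 rows total (5 × 4). Row 7: index ⌊(7-1)/4⌋ = 1 into account → AC26; (7-1) mod 4 = 2 into the melted columns → Feb.
So row 7 is (AC26, Feb, 160); balance = 160.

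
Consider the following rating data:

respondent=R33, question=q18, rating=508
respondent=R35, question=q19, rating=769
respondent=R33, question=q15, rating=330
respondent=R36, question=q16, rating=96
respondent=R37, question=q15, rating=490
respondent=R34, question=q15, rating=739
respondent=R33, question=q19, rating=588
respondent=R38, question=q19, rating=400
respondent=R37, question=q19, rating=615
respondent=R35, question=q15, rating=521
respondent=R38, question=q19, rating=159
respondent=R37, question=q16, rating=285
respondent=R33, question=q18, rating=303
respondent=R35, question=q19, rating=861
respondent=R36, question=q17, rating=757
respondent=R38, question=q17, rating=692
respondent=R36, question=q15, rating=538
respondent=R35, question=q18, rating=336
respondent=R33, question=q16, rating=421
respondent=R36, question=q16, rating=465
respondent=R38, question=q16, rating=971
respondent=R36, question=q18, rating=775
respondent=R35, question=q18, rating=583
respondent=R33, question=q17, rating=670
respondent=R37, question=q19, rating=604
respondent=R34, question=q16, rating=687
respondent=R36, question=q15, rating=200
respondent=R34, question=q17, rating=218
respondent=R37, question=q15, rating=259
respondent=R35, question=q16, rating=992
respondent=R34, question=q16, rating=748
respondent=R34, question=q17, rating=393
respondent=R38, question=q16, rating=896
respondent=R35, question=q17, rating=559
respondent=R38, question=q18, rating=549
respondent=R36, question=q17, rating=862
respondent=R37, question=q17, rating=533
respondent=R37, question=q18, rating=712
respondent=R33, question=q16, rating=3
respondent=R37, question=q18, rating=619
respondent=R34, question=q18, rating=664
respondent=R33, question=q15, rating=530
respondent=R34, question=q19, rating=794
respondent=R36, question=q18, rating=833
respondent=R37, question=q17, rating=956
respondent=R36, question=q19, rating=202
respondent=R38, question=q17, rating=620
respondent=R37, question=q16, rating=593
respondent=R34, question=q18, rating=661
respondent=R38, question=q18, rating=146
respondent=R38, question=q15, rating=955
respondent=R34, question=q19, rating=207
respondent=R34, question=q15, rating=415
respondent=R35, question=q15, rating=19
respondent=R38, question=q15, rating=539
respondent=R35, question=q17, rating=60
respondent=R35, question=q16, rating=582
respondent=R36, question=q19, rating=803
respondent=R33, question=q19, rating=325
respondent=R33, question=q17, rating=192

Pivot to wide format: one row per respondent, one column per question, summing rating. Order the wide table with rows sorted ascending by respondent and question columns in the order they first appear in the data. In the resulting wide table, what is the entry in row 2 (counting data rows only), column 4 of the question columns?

With rows sorted ascending by respondent, row 2 is respondent=R34. question columns in first-appearance order: q18, q19, q15, q16, q17; column 4 is q16.
Long rows with respondent=R34, question=q16: 687 + 748 = 1435.

1435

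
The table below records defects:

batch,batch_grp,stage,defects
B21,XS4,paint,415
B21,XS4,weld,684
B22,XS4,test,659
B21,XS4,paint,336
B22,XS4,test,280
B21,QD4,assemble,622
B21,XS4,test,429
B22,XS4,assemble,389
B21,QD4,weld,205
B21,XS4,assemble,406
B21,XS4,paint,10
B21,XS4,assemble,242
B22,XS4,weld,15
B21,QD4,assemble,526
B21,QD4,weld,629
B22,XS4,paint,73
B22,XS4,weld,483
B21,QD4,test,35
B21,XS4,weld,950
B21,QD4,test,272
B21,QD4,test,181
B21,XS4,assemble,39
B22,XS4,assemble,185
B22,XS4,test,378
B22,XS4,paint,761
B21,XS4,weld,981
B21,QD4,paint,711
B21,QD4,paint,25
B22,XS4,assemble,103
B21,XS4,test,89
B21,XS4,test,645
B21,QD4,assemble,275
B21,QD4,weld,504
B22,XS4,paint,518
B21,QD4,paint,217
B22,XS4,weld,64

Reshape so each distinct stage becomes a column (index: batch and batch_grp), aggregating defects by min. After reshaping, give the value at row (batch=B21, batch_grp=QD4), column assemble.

Rows with batch=B21, batch_grp=QD4 and stage=assemble: defects values are 622, 526, 275.
min(622, 526, 275) = 275.

275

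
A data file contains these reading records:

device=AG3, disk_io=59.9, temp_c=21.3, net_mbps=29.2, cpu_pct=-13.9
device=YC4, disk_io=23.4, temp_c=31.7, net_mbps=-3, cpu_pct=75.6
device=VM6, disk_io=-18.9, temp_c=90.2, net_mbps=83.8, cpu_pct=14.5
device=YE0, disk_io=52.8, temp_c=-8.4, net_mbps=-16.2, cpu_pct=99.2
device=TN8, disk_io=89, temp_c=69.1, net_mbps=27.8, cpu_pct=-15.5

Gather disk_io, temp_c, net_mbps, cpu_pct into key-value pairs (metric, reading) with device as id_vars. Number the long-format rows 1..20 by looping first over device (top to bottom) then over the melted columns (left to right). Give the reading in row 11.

20 rows total (5 × 4). Row 11: index ⌊(11-1)/4⌋ = 2 into device → VM6; (11-1) mod 4 = 2 into the melted columns → net_mbps.
So row 11 is (VM6, net_mbps, 83.8); reading = 83.8.

83.8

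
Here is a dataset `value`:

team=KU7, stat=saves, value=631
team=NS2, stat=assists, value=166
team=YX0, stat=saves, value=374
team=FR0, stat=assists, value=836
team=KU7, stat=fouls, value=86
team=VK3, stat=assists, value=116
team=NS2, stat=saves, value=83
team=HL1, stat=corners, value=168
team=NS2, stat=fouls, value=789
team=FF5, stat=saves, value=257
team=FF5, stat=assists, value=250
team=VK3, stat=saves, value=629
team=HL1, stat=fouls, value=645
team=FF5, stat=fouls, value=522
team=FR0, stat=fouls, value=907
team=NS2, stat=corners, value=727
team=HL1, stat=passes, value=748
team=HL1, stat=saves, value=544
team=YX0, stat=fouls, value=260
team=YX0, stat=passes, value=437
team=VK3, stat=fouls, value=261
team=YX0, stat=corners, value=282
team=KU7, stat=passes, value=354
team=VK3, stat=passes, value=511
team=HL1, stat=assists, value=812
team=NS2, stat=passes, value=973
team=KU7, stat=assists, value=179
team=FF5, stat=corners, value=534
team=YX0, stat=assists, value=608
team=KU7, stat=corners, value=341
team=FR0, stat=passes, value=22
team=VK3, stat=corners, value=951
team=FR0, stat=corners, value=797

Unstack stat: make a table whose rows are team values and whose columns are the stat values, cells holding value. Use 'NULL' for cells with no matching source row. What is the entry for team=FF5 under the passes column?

NULL

No long-format row has team=FF5 and stat=passes, so the cell is NULL.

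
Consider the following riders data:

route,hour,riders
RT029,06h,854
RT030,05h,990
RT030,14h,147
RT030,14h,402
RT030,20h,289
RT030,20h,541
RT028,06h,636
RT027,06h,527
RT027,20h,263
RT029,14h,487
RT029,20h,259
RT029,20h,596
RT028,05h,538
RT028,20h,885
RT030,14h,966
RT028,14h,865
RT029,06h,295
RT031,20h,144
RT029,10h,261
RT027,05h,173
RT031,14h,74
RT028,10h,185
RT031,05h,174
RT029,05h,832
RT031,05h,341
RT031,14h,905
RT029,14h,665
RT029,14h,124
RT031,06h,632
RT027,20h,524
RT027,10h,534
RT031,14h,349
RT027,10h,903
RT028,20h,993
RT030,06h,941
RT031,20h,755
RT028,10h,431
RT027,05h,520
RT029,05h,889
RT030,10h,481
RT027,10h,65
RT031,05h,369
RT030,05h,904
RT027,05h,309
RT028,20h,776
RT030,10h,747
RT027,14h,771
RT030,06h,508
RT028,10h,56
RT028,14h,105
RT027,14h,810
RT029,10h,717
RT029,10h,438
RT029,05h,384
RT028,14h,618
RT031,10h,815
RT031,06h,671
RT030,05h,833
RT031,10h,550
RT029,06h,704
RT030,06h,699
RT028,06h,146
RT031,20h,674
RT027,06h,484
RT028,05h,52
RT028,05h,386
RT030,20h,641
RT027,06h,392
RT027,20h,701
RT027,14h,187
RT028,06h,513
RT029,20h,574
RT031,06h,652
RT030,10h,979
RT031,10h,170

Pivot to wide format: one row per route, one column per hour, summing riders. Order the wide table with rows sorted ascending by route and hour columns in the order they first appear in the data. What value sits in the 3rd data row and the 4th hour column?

1429

With rows sorted ascending by route, row 3 is route=RT029. hour columns in first-appearance order: 06h, 05h, 14h, 20h, 10h; column 4 is 20h.
Long rows with route=RT029, hour=20h: 259 + 596 + 574 = 1429.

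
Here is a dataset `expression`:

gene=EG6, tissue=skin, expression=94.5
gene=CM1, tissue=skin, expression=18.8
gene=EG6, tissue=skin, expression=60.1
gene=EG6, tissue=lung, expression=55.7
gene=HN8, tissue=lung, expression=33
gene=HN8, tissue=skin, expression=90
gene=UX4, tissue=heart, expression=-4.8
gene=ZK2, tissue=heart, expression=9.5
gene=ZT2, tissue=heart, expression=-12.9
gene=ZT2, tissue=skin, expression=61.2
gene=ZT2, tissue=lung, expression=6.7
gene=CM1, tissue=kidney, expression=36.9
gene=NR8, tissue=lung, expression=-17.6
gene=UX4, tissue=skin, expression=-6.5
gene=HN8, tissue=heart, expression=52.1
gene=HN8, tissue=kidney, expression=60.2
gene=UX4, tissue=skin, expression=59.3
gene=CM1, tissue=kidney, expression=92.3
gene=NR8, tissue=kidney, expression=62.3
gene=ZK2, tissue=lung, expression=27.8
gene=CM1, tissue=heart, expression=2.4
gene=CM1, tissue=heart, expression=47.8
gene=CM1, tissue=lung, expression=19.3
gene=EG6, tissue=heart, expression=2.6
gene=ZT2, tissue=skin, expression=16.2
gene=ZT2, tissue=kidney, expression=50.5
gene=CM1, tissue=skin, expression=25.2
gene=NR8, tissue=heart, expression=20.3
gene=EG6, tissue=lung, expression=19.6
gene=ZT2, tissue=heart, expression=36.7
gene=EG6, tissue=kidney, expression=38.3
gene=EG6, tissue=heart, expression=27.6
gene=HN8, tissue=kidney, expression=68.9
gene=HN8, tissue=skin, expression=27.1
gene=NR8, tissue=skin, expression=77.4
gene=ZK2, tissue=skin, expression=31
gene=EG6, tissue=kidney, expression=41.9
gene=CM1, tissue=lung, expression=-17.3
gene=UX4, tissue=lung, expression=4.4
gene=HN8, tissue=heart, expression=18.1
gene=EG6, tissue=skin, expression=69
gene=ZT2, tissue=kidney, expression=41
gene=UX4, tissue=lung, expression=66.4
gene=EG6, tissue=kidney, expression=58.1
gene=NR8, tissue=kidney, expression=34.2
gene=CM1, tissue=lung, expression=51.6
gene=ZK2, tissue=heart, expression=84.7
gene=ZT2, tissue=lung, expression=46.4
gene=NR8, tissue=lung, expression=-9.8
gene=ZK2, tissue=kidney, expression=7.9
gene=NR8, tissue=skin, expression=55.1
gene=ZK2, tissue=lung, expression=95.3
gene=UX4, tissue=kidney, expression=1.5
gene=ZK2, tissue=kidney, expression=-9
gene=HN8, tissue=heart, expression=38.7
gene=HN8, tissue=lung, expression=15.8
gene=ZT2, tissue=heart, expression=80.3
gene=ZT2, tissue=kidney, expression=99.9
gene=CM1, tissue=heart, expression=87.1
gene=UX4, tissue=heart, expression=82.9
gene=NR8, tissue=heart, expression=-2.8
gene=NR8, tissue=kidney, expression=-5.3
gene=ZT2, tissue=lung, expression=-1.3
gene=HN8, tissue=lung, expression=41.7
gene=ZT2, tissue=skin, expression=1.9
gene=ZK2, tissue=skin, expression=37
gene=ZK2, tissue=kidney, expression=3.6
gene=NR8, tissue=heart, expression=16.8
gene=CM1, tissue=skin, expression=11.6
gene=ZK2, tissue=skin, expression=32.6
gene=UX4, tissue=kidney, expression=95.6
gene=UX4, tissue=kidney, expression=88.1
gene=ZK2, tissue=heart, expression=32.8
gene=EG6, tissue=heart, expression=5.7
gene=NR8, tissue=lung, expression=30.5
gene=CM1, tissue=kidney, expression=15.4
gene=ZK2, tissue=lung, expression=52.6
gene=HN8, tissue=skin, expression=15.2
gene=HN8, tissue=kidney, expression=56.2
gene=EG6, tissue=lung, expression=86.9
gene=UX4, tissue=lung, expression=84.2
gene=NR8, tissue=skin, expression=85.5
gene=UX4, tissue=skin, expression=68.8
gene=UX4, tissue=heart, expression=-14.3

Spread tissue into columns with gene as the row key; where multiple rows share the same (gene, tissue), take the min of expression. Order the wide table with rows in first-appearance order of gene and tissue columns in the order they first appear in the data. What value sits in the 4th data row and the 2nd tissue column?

With rows in first-appearance order of gene, row 4 is gene=UX4. tissue columns in first-appearance order: skin, lung, heart, kidney; column 2 is lung.
Long rows with gene=UX4, tissue=lung: min(4.4, 66.4, 84.2) = 4.4.

4.4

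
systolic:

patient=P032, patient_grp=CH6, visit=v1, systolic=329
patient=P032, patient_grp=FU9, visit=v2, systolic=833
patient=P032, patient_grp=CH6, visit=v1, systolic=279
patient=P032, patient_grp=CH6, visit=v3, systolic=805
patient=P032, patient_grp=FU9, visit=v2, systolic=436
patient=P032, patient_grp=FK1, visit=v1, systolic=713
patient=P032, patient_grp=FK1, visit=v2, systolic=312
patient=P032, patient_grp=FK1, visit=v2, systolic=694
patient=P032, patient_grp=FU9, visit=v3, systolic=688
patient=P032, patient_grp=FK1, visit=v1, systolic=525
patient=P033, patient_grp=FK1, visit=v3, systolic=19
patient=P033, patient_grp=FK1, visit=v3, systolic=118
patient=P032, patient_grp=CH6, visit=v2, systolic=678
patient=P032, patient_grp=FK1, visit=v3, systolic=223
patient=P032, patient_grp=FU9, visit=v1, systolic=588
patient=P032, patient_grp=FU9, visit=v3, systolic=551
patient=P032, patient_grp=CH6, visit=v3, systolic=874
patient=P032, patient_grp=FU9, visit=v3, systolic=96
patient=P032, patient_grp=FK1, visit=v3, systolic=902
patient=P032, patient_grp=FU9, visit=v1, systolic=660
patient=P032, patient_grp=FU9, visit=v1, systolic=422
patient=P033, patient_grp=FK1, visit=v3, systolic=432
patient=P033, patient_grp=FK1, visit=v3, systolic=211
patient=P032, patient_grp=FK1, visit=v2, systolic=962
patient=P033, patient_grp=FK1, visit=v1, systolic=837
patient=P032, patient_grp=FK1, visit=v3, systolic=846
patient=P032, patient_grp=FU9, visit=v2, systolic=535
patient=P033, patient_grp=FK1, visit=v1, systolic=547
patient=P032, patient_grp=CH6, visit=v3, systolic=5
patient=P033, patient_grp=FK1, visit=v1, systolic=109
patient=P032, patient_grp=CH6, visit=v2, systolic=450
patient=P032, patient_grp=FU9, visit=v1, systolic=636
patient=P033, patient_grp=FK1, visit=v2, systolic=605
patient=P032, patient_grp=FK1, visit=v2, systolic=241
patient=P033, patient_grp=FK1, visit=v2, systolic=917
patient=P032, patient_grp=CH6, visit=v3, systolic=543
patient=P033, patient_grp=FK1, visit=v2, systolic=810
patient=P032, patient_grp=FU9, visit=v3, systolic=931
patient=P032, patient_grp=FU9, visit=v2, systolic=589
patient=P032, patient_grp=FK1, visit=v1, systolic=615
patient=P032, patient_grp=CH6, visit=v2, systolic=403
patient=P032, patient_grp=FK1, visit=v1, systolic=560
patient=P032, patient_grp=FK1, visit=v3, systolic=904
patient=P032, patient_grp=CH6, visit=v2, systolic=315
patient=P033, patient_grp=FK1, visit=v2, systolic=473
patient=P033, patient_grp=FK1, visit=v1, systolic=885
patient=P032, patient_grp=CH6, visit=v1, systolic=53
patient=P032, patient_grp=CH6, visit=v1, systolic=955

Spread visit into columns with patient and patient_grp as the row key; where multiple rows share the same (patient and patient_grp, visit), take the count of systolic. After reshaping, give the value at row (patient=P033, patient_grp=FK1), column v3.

Rows with patient=P033, patient_grp=FK1 and visit=v3: systolic values are 19, 118, 432, 211.
4 rows match — count = 4.

4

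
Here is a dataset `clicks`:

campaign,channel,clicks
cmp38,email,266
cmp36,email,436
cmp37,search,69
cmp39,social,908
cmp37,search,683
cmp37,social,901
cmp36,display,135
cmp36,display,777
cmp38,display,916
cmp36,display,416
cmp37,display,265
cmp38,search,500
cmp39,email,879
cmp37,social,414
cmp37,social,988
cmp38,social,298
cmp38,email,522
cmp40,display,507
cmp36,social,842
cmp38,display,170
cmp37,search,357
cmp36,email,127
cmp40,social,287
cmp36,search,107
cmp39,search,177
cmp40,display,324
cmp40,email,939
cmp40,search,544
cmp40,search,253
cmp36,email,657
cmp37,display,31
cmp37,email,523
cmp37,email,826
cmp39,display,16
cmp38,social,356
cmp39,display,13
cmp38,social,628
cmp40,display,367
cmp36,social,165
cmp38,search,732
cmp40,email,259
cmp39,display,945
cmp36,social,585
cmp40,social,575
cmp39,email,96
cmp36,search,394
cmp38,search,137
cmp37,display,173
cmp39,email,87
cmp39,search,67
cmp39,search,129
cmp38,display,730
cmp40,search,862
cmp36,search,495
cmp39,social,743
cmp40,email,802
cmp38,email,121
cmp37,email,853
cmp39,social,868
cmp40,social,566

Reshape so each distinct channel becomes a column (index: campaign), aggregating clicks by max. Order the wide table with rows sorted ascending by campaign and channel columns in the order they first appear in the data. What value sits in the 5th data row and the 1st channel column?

939

With rows sorted ascending by campaign, row 5 is campaign=cmp40. channel columns in first-appearance order: email, search, social, display; column 1 is email.
Long rows with campaign=cmp40, channel=email: max(939, 259, 802) = 939.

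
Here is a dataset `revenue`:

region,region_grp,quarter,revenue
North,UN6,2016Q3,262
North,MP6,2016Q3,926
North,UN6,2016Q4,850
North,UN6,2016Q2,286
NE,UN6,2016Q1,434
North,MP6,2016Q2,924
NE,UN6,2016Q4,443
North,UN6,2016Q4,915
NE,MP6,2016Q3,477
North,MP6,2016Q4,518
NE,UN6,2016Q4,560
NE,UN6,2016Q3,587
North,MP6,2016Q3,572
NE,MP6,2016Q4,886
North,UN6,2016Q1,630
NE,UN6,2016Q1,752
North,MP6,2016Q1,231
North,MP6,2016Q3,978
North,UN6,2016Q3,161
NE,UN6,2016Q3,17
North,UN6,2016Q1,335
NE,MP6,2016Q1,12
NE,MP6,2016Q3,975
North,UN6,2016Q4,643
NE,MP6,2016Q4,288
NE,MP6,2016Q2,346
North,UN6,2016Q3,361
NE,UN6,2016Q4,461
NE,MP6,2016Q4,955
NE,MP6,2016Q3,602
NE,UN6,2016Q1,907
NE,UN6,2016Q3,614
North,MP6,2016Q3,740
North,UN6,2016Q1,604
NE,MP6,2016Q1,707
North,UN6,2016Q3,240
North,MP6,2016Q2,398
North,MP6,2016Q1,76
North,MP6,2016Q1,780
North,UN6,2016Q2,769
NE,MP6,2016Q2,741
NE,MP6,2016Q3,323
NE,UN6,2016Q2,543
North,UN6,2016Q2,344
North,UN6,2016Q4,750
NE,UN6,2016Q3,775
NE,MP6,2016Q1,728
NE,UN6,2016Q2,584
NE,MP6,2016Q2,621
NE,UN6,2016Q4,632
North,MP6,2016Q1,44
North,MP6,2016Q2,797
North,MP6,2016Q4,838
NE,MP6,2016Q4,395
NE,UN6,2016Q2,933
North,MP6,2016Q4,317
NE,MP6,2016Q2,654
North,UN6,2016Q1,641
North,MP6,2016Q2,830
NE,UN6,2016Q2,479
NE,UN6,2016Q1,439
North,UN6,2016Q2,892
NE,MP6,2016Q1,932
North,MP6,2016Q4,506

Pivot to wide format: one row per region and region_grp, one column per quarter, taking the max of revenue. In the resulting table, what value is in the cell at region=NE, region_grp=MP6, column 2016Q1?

932

Rows with region=NE, region_grp=MP6 and quarter=2016Q1: revenue values are 12, 707, 728, 932.
max(12, 707, 728, 932) = 932.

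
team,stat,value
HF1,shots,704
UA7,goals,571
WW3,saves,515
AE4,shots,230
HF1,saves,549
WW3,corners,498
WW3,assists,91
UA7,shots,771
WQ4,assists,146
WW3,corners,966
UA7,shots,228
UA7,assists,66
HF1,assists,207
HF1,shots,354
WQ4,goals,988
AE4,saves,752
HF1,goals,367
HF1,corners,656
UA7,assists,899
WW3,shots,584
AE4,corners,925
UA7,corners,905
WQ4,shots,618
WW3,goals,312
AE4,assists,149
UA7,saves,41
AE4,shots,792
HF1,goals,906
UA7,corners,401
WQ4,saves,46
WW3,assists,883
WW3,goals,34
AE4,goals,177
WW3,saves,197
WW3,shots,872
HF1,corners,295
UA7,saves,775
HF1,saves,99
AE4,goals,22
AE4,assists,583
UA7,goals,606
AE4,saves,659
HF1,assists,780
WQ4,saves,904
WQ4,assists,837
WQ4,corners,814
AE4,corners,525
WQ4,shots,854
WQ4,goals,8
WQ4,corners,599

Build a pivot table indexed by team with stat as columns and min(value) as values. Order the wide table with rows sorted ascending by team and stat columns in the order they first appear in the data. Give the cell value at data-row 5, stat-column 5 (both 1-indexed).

91

With rows sorted ascending by team, row 5 is team=WW3. stat columns in first-appearance order: shots, goals, saves, corners, assists; column 5 is assists.
Long rows with team=WW3, stat=assists: min(91, 883) = 91.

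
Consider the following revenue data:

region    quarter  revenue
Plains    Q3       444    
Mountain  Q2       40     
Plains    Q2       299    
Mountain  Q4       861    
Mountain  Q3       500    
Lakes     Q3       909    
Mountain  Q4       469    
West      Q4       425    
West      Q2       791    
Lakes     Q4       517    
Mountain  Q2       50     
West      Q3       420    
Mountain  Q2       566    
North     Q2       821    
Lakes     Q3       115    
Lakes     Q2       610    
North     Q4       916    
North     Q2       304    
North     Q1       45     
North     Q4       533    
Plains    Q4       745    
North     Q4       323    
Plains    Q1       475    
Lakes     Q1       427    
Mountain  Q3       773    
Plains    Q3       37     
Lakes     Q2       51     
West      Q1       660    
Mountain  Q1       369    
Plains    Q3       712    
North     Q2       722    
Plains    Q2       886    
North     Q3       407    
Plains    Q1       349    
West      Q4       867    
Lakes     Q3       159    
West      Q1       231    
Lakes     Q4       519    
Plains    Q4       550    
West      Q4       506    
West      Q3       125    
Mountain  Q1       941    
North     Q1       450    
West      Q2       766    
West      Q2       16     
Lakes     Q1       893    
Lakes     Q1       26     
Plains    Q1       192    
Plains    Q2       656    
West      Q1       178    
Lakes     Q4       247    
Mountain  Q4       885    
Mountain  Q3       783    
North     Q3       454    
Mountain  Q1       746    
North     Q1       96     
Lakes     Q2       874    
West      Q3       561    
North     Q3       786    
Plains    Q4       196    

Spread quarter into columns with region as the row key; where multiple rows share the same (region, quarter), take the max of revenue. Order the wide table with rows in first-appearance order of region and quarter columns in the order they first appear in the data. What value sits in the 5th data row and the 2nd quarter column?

821

With rows in first-appearance order of region, row 5 is region=North. quarter columns in first-appearance order: Q3, Q2, Q4, Q1; column 2 is Q2.
Long rows with region=North, quarter=Q2: max(821, 304, 722) = 821.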